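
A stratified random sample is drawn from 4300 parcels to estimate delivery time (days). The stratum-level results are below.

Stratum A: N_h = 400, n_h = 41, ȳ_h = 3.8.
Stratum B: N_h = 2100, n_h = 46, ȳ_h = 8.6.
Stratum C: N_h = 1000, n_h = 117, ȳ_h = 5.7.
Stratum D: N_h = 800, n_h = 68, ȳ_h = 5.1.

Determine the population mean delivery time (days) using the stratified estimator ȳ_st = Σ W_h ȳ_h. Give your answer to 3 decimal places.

N = Σ N_h = 4300. Stratum weights W_h = N_h/N.
ȳ_st = (400·3.8 + 2100·8.6 + 1000·5.7 + 800·5.1) / 4300 = 6.82791

ȳ_st ≈ 6.828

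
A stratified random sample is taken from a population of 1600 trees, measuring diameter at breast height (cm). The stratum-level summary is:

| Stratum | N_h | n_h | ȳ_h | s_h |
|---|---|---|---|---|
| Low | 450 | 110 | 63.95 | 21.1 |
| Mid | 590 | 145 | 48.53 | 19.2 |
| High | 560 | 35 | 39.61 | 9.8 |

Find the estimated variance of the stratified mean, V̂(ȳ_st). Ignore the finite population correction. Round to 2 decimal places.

V̂(ȳ_st) ≈ 1.00

V̂(ȳ_st) = Σ W_h² s_h²/n_h, with W_h = N_h/N and N = 1600:
  stratum Low: (450/1600)²·21.1²/110 = 0.320153
  stratum Mid: (590/1600)²·19.2²/145 = 0.345699
  stratum High: (560/1600)²·9.8²/35 = 0.33614
V̂(ȳ_st) = 1.00199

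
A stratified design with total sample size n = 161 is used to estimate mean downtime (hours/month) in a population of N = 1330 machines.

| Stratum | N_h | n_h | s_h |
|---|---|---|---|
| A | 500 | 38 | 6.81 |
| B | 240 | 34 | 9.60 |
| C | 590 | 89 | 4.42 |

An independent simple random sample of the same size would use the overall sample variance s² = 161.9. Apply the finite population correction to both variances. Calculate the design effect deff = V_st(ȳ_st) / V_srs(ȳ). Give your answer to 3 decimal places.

deff ≈ 0.308

V̂(ȳ_st) = Σ W_h² (1 − n_h/N_h) s_h²/n_h, with W_h = N_h/N and N = 1330:
  stratum A: (500/1330)²·(1 − 38/500)·6.81²/38 = 0.159375
  stratum B: (240/1330)²·(1 − 34/240)·9.60²/34 = 0.0757598
  stratum C: (590/1330)²·(1 − 89/590)·4.42²/89 = 0.036681
V_st = 0.271815
V_srs = (1 − 161/1330)·161.9/161 = 0.883861
deff = V_st / V_srs = 0.271815/0.883861 = 0.3075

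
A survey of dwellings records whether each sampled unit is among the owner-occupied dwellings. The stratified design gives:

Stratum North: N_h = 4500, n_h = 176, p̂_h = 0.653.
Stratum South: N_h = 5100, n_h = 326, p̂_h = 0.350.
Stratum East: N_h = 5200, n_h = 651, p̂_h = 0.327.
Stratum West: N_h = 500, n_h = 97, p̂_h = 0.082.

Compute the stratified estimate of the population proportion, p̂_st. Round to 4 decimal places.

p̂_st ≈ 0.4225

N = 15300; stratum weights W_h = N_h/N.
p̂_st = Σ W_h p̂_h = (4500·0.653 + 5100·0.350 + 5200·0.327 + 500·0.082)/15300 = 0.42254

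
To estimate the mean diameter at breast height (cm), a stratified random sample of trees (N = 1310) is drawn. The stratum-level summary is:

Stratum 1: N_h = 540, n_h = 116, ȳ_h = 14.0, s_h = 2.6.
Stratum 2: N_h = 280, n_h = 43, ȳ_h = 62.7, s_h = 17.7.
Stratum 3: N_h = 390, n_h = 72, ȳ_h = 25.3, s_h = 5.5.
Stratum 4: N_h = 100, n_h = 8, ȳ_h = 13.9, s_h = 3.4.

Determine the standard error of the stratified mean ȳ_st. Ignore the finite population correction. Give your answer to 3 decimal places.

V̂(ȳ_st) = Σ W_h² s_h²/n_h, with W_h = N_h/N and N = 1310:
  stratum 1: (540/1310)²·2.6²/116 = 0.00990224
  stratum 2: (280/1310)²·17.7²/43 = 0.332852
  stratum 3: (390/1310)²·5.5²/72 = 0.0372374
  stratum 4: (100/1310)²·3.4²/8 = 0.00842026
V̂(ȳ_st) = 0.388412
SE(ȳ_st) = √0.388412 = 0.623227

SE(ȳ_st) ≈ 0.623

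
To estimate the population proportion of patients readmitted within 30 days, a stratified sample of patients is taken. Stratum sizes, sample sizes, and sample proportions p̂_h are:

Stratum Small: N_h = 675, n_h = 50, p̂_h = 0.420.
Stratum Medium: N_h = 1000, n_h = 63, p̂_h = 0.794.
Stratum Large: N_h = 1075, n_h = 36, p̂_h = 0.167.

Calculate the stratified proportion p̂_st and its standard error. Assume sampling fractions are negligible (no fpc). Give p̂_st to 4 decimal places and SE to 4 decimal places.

N = 2750; stratum weights W_h = N_h/N.
p̂_st = Σ W_h p̂_h = (675·0.420 + 1000·0.794 + 1075·0.167)/2750 = 0.45710
V̂(p̂_st) = Σ W_h² p̂_h(1−p̂_h)/(n_h−1):
  stratum Small: (675/2750)²·0.420·0.580/49 = 0.000299518
  stratum Medium: (1000/2750)²·0.794·0.206/62 = 0.000348844
  stratum Large: (1075/2750)²·0.167·0.833/35 = 0.000607358
V̂(p̂_st) = 0.00125572; SE = √V̂ = 0.0354361

p̂_st ≈ 0.4571, SE ≈ 0.0354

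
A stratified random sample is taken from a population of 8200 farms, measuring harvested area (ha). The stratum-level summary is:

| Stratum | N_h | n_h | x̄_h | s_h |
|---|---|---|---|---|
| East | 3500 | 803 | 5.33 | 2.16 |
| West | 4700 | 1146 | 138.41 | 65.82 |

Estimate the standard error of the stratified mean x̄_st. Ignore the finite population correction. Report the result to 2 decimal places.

V̂(x̄_st) = Σ W_h² s_h²/n_h, with W_h = N_h/N and N = 8200:
  stratum East: (3500/8200)²·2.16²/803 = 0.00105852
  stratum West: (4700/8200)²·65.82²/1146 = 1.24194
V̂(x̄_st) = 1.24299
SE(x̄_st) = √1.24299 = 1.1149

SE(x̄_st) ≈ 1.11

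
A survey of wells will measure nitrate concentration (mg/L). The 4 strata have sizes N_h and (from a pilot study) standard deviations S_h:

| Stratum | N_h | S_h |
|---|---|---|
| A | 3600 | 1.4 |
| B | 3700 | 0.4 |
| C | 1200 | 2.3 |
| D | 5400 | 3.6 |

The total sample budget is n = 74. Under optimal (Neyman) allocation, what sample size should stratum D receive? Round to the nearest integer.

Neyman allocation: n_h = n · N_h S_h / Σ N_i S_i, with n = 74.
  stratum A: N_h·S_h = 3600·1.4 = 5040.00
  stratum B: N_h·S_h = 3700·0.4 = 1480.00
  stratum C: N_h·S_h = 1200·2.3 = 2760.00
  stratum D: N_h·S_h = 5400·3.6 = 19440.00
Σ N_h S_h = 28720.00
n for stratum D = 74·19440.00/28720.00 = 50.089 → 50

50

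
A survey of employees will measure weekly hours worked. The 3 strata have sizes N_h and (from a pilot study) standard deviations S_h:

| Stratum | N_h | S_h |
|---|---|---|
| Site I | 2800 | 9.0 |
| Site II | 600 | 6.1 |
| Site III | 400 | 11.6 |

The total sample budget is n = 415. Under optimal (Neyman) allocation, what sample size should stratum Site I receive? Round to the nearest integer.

Neyman allocation: n_h = n · N_h S_h / Σ N_i S_i, with n = 415.
  stratum Site I: N_h·S_h = 2800·9.0 = 25200.00
  stratum Site II: N_h·S_h = 600·6.1 = 3660.00
  stratum Site III: N_h·S_h = 400·11.6 = 4640.00
Σ N_h S_h = 33500.00
n for stratum Site I = 415·25200.00/33500.00 = 312.179 → 312

312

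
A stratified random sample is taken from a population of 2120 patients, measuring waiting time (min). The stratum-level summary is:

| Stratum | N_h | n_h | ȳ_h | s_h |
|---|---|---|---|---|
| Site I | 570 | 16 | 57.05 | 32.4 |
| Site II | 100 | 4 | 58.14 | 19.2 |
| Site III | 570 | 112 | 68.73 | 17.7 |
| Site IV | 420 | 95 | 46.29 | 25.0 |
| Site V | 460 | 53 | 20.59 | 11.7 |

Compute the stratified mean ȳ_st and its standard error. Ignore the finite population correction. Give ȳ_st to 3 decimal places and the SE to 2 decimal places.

ȳ_st ≈ 50.199, SE ≈ 2.35

ȳ_st = Σ W_h ȳ_h = (570·57.05 + 100·58.14 + 570·68.73 + 420·46.29 + 460·20.59)/2120 = 50.19896
V̂(ȳ_st) = Σ W_h² s_h²/n_h, with W_h = N_h/N and N = 2120:
  stratum Site I: (570/2120)²·32.4²/16 = 4.74294
  stratum Site II: (100/2120)²·19.2²/4 = 0.205055
  stratum Site III: (570/2120)²·17.7²/112 = 0.202212
  stratum Site IV: (420/2120)²·25.0²/95 = 0.258216
  stratum Site V: (460/2120)²·11.7²/53 = 0.121602
V̂(ȳ_st) = 5.53003
SE(ȳ_st) = √5.53003 = 2.3516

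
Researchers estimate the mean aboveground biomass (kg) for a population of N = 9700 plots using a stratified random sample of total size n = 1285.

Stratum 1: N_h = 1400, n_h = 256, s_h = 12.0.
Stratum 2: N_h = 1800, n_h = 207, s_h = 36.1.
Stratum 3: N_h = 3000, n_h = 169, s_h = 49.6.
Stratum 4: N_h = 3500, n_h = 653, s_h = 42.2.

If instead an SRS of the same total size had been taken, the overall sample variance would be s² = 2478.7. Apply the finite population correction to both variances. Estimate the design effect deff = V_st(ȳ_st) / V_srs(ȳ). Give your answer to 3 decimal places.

V̂(ȳ_st) = Σ W_h² (1 − n_h/N_h) s_h²/n_h, with W_h = N_h/N and N = 9700:
  stratum 1: (1400/9700)²·(1 − 256/1400)·12.0²/256 = 0.00957488
  stratum 2: (1800/9700)²·(1 − 207/1800)·36.1²/207 = 0.191862
  stratum 3: (3000/9700)²·(1 − 169/3000)·49.6²/169 = 1.314
  stratum 4: (3500/9700)²·(1 − 653/3500)·42.2²/653 = 0.288818
V_st = 1.80425
V_srs = (1 − 1285/9700)·2478.7/1285 = 1.67341
deff = V_st / V_srs = 1.80425/1.67341 = 1.0782

deff ≈ 1.078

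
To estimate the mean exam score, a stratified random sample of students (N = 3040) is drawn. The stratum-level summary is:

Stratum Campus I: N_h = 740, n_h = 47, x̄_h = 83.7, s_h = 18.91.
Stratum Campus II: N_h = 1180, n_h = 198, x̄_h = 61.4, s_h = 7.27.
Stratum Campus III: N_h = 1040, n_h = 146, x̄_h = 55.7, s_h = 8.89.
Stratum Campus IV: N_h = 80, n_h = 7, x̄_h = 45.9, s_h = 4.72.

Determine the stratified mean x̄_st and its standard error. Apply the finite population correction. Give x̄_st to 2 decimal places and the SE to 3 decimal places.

x̄_st ≈ 64.47, SE ≈ 0.716

x̄_st = Σ W_h x̄_h = (740·83.7 + 1180·61.4 + 1040·55.7 + 80·45.9)/3040 = 64.47039
V̂(x̄_st) = Σ W_h² (1 − n_h/N_h) s_h²/n_h, with W_h = N_h/N and N = 3040:
  stratum Campus I: (740/3040)²·(1 − 47/740)·18.91²/47 = 0.422185
  stratum Campus II: (1180/3040)²·(1 − 198/1180)·7.27²/198 = 0.0334696
  stratum Campus III: (1040/3040)²·(1 − 146/1040)·8.89²/146 = 0.0544596
  stratum Campus IV: (80/3040)²·(1 − 7/80)·4.72²/7 = 0.00201118
V̂(x̄_st) = 0.512126
SE(x̄_st) = √0.512126 = 0.715629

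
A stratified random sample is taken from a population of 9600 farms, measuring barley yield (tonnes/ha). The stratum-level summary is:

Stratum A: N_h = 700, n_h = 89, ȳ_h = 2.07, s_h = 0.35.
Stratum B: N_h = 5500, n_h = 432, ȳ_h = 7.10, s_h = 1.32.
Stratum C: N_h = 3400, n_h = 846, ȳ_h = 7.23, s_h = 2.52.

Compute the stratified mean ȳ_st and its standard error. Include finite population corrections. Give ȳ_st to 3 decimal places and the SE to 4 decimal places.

ȳ_st ≈ 6.779, SE ≈ 0.0440

ȳ_st = Σ W_h ȳ_h = (700·2.07 + 5500·7.10 + 3400·7.23)/9600 = 6.77927
V̂(ȳ_st) = Σ W_h² (1 − n_h/N_h) s_h²/n_h, with W_h = N_h/N and N = 9600:
  stratum A: (700/9600)²·(1 − 89/700)·0.35²/89 = 6.38768e-06
  stratum B: (5500/9600)²·(1 − 432/5500)·1.32²/432 = 0.00121989
  stratum C: (3400/9600)²·(1 − 846/3400)·2.52²/846 = 0.000707275
V̂(ȳ_st) = 0.00193355
SE(ȳ_st) = √0.00193355 = 0.0439722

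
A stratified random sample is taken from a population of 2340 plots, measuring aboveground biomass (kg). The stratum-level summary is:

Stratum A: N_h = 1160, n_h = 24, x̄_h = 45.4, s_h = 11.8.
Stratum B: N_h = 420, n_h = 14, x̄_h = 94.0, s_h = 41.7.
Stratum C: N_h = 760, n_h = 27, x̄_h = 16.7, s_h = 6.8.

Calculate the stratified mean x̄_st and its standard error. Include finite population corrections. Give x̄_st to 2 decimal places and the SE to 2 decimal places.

x̄_st ≈ 44.80, SE ≈ 2.33

x̄_st = Σ W_h x̄_h = (1160·45.4 + 420·94.0 + 760·16.7)/2340 = 44.80171
V̂(x̄_st) = Σ W_h² (1 − n_h/N_h) s_h²/n_h, with W_h = N_h/N and N = 2340:
  stratum A: (1160/2340)²·(1 − 24/1160)·11.8²/24 = 1.39623
  stratum B: (420/2340)²·(1 − 14/420)·41.7²/14 = 3.86801
  stratum C: (760/2340)²·(1 − 27/760)·6.8²/27 = 0.174237
V̂(x̄_st) = 5.43848
SE(x̄_st) = √5.43848 = 2.33205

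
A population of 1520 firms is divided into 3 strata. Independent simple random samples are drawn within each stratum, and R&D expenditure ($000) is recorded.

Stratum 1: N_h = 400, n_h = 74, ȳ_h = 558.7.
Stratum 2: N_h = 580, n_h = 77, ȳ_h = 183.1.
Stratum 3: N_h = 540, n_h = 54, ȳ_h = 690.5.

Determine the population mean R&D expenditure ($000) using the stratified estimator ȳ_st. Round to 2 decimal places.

ȳ_st ≈ 462.20

N = Σ N_h = 1520. Stratum weights W_h = N_h/N.
ȳ_st = (400·558.7 + 580·183.1 + 540·690.5) / 1520 = 462.2026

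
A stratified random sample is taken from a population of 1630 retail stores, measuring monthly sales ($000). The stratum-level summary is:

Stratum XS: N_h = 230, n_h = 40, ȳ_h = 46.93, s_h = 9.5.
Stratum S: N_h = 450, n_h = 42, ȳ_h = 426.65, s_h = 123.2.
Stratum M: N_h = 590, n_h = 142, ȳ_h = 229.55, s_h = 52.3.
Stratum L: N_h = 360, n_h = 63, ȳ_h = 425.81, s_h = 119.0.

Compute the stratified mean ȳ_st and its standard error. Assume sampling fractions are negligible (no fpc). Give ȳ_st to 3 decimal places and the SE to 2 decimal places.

ȳ_st ≈ 301.541, SE ≈ 6.41

ȳ_st = Σ W_h ȳ_h = (230·46.93 + 450·426.65 + 590·229.55 + 360·425.81)/1630 = 301.54141
V̂(ȳ_st) = Σ W_h² s_h²/n_h, with W_h = N_h/N and N = 1630:
  stratum XS: (230/1630)²·9.5²/40 = 0.0449229
  stratum S: (450/1630)²·123.2²/42 = 27.5437
  stratum M: (590/1630)²·52.3²/142 = 2.52374
  stratum L: (360/1630)²·119.0²/63 = 10.9644
V̂(ȳ_st) = 41.0767
SE(ȳ_st) = √41.0767 = 6.40911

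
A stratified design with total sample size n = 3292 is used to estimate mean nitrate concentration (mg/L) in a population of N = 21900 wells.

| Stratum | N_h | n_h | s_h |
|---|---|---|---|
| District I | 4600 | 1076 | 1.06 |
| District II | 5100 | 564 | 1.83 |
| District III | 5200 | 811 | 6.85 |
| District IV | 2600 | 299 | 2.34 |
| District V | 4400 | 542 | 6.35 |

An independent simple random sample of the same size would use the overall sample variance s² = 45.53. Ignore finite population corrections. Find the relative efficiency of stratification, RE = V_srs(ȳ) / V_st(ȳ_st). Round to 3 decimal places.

RE ≈ 2.007

V̂(ȳ_st) = Σ W_h² s_h²/n_h, with W_h = N_h/N and N = 21900:
  stratum District I: (4600/21900)²·1.06²/1076 = 4.60709e-05
  stratum District II: (5100/21900)²·1.83²/564 = 0.000322014
  stratum District III: (5200/21900)²·6.85²/811 = 0.00326196
  stratum District IV: (2600/21900)²·2.34²/299 = 0.000258118
  stratum District V: (4400/21900)²·6.35²/542 = 0.00300307
V_st = 0.00689123
V_srs = s²/n = 45.53/3292 = 0.0138305
Relative efficiency = V_srs / V_st = 0.0138305/0.00689123 = 2.0070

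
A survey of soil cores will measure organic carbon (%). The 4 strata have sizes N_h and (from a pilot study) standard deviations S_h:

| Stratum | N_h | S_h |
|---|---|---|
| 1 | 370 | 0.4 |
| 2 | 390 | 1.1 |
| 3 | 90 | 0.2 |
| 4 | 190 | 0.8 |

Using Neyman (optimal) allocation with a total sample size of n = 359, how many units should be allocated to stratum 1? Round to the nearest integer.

Neyman allocation: n_h = n · N_h S_h / Σ N_i S_i, with n = 359.
  stratum 1: N_h·S_h = 370·0.4 = 148.00
  stratum 2: N_h·S_h = 390·1.1 = 429.00
  stratum 3: N_h·S_h = 90·0.2 = 18.00
  stratum 4: N_h·S_h = 190·0.8 = 152.00
Σ N_h S_h = 747.00
n for stratum 1 = 359·148.00/747.00 = 71.127 → 71

71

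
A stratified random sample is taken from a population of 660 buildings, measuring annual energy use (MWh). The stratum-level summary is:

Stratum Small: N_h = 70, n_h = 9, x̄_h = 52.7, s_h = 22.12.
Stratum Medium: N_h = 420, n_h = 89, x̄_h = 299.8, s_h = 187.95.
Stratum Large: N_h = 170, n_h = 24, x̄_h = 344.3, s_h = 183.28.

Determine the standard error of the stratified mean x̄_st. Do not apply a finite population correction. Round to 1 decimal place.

SE(x̄_st) ≈ 15.9

V̂(x̄_st) = Σ W_h² s_h²/n_h, with W_h = N_h/N and N = 660:
  stratum Small: (70/660)²·22.12²/9 = 0.611556
  stratum Medium: (420/660)²·187.95²/89 = 160.733
  stratum Large: (170/660)²·183.28²/24 = 92.86
V̂(x̄_st) = 254.205
SE(x̄_st) = √254.205 = 15.9438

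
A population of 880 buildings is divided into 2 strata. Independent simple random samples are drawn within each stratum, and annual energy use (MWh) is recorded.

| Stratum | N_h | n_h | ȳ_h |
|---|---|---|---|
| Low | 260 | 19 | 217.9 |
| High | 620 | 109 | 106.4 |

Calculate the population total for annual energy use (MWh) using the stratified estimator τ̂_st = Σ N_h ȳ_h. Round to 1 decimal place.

τ̂_st = Σ N_h ȳ_h = 260·217.9 + 620·106.4 = 122622.0

τ̂_st ≈ 122622.0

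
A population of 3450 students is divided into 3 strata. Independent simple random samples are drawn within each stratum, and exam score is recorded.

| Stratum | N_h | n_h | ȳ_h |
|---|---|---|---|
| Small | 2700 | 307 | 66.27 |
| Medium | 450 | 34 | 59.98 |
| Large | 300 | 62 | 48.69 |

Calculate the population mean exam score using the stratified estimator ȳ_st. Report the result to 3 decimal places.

N = Σ N_h = 3450. Stratum weights W_h = N_h/N.
ȳ_st = (2700·66.27 + 450·59.98 + 300·48.69) / 3450 = 63.92087

ȳ_st ≈ 63.921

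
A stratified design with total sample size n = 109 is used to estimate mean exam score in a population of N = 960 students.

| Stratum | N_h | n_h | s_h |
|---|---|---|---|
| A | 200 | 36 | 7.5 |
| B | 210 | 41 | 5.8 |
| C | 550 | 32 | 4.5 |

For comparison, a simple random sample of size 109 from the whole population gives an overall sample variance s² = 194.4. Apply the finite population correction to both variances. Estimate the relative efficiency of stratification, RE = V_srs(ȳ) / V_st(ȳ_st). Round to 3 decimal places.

RE ≈ 5.590

V̂(ȳ_st) = Σ W_h² (1 − n_h/N_h) s_h²/n_h, with W_h = N_h/N and N = 960:
  stratum A: (200/960)²·(1 − 36/200)·7.5²/36 = 0.0556098
  stratum B: (210/960)²·(1 − 41/210)·5.8²/41 = 0.0315963
  stratum C: (550/960)²·(1 − 32/550)·4.5²/32 = 0.195625
V_st = 0.282831
V_srs = (1 − 109/960)·194.4/109 = 1.58099
Relative efficiency = V_srs / V_st = 1.58099/0.282831 = 5.5899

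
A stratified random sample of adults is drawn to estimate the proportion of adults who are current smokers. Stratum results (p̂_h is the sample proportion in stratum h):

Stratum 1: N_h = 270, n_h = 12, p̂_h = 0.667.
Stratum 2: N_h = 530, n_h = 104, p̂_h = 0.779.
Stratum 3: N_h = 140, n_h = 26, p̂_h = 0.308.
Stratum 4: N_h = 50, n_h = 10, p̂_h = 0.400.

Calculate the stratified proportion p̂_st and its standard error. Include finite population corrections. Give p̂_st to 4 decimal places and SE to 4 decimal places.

N = 990; stratum weights W_h = N_h/N.
p̂_st = Σ W_h p̂_h = (270·0.667 + 530·0.779 + 140·0.308 + 50·0.400)/990 = 0.66271
V̂(p̂_st) = Σ W_h² (1 − n_h/N_h) p̂_h(1−p̂_h)/(n_h−1):
  stratum 1: (270/990)²·(1 − 12/270)·0.667·0.333/11 = 0.00143513
  stratum 2: (530/990)²·(1 − 104/530)·0.779·0.221/103 = 0.000385042
  stratum 3: (140/990)²·(1 − 26/140)·0.308·0.692/25 = 0.000138829
  stratum 4: (50/990)²·(1 − 10/50)·0.400·0.600/9 = 5.44162e-05
V̂(p̂_st) = 0.00201341; SE = √V̂ = 0.0448711

p̂_st ≈ 0.6627, SE ≈ 0.0449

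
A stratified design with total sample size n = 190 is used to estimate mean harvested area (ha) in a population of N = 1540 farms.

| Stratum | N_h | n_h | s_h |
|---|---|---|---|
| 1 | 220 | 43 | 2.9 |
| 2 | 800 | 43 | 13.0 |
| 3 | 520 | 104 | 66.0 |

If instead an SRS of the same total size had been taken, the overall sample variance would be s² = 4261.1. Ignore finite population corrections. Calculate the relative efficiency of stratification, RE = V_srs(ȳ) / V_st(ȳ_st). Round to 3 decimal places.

RE ≈ 3.840

V̂(ȳ_st) = Σ W_h² s_h²/n_h, with W_h = N_h/N and N = 1540:
  stratum 1: (220/1540)²·2.9²/43 = 0.00399146
  stratum 2: (800/1540)²·13.0²/43 = 1.06061
  stratum 3: (520/1540)²·66.0²/104 = 4.77551
V_st = 5.84011
V_srs = s²/n = 4261.1/190 = 22.4268
Relative efficiency = V_srs / V_st = 22.4268/5.84011 = 3.8401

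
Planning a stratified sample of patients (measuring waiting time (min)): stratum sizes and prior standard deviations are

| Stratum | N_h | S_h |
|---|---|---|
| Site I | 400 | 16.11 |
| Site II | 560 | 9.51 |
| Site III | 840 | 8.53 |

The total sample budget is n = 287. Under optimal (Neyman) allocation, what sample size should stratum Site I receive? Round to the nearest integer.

98

Neyman allocation: n_h = n · N_h S_h / Σ N_i S_i, with n = 287.
  stratum Site I: N_h·S_h = 400·16.11 = 6444.00
  stratum Site II: N_h·S_h = 560·9.51 = 5325.60
  stratum Site III: N_h·S_h = 840·8.53 = 7165.20
Σ N_h S_h = 18934.80
n for stratum Site I = 287·6444.00/18934.80 = 97.673 → 98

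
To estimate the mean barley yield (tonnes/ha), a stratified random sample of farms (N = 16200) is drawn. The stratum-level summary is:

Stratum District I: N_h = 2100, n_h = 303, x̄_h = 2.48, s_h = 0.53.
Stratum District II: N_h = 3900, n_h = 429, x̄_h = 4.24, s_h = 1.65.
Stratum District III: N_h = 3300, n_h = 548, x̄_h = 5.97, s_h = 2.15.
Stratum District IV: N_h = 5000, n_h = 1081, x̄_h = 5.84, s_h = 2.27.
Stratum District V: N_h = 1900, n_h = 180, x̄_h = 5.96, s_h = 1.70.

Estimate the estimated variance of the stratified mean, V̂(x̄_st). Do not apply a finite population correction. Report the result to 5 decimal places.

V̂(x̄_st) = Σ W_h² s_h²/n_h, with W_h = N_h/N and N = 16200:
  stratum District I: (2100/16200)²·0.53²/303 = 1.55782e-05
  stratum District II: (3900/16200)²·1.65²/429 = 0.000367798
  stratum District III: (3300/16200)²·2.15²/548 = 0.000350021
  stratum District IV: (5000/16200)²·2.27²/1081 = 0.000454084
  stratum District V: (1900/16200)²·1.70²/180 = 0.000220853
V̂(x̄_st) = 0.00140833

V̂(x̄_st) ≈ 0.00141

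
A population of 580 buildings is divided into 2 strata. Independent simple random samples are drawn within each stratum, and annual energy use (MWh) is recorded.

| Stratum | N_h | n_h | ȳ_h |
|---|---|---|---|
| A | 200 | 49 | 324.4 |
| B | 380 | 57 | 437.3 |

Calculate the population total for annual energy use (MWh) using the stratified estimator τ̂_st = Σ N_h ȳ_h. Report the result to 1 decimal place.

τ̂_st ≈ 231054.0

τ̂_st = Σ N_h ȳ_h = 200·324.4 + 380·437.3 = 231054.0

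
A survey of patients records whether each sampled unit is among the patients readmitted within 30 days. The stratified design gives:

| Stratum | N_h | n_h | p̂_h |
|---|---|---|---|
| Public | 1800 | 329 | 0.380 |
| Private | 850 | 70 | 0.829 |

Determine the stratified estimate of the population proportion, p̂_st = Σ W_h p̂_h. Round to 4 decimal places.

N = 2650; stratum weights W_h = N_h/N.
p̂_st = Σ W_h p̂_h = (1800·0.380 + 850·0.829)/2650 = 0.52402

p̂_st ≈ 0.5240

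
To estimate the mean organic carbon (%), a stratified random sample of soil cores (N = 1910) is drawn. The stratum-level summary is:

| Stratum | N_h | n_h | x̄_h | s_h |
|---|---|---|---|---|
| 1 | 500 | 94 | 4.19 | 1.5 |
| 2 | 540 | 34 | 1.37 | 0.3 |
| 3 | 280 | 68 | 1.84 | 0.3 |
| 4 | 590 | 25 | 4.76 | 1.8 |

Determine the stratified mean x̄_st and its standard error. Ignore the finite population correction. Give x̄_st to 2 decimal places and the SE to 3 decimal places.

x̄_st ≈ 3.22, SE ≈ 0.119

x̄_st = Σ W_h x̄_h = (500·4.19 + 540·1.37 + 280·1.84 + 590·4.76)/1910 = 3.22429
V̂(x̄_st) = Σ W_h² s_h²/n_h, with W_h = N_h/N and N = 1910:
  stratum 1: (500/1910)²·1.5²/94 = 0.00164032
  stratum 2: (540/1910)²·0.3²/34 = 0.000211585
  stratum 3: (280/1910)²·0.3²/68 = 2.84435e-05
  stratum 4: (590/1910)²·1.8²/25 = 0.0123664
V̂(x̄_st) = 0.0142467
SE(x̄_st) = √0.0142467 = 0.11936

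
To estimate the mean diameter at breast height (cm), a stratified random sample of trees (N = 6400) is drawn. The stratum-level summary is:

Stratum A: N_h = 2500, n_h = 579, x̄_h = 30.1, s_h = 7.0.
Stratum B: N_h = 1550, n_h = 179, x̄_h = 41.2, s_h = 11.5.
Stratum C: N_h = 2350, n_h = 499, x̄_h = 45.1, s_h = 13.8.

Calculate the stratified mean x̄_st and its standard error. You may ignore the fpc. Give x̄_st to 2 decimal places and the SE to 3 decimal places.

x̄_st = Σ W_h x̄_h = (2500·30.1 + 1550·41.2 + 2350·45.1)/6400 = 38.29609
V̂(x̄_st) = Σ W_h² s_h²/n_h, with W_h = N_h/N and N = 6400:
  stratum A: (2500/6400)²·7.0²/579 = 0.0129133
  stratum B: (1550/6400)²·11.5²/179 = 0.0433357
  stratum C: (2350/6400)²·13.8²/499 = 0.0514557
V̂(x̄_st) = 0.107705
SE(x̄_st) = √0.107705 = 0.328184

x̄_st ≈ 38.30, SE ≈ 0.328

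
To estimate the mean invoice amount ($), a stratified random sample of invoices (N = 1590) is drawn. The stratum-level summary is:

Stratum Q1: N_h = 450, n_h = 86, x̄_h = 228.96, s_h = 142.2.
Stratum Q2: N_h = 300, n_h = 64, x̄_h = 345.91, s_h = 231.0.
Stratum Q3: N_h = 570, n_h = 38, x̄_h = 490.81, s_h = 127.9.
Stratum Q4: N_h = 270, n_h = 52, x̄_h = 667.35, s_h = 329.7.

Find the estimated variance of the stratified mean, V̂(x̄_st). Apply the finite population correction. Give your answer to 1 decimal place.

V̂(x̄_st) ≈ 138.9

V̂(x̄_st) = Σ W_h² (1 − n_h/N_h) s_h²/n_h, with W_h = N_h/N and N = 1590:
  stratum Q1: (450/1590)²·(1 − 86/450)·142.2²/86 = 15.2342
  stratum Q2: (300/1590)²·(1 − 64/300)·231.0²/64 = 23.3498
  stratum Q3: (570/1590)²·(1 − 38/570)·127.9²/38 = 51.6357
  stratum Q4: (270/1590)²·(1 − 52/270)·329.7²/52 = 48.6699
V̂(x̄_st) = 138.89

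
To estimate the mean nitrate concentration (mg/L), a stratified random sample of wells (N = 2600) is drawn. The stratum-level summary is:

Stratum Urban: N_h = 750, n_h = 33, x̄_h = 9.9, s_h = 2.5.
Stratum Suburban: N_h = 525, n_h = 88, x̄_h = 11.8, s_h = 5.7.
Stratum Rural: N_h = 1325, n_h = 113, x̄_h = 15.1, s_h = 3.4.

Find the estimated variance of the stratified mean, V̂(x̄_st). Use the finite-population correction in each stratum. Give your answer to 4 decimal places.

V̂(x̄_st) ≈ 0.0519

V̂(x̄_st) = Σ W_h² (1 − n_h/N_h) s_h²/n_h, with W_h = N_h/N and N = 2600:
  stratum Urban: (750/2600)²·(1 − 33/750)·2.5²/33 = 0.0150661
  stratum Suburban: (525/2600)²·(1 − 88/525)·5.7²/88 = 0.0125303
  stratum Rural: (1325/2600)²·(1 − 113/1325)·3.4²/113 = 0.0243025
V̂(x̄_st) = 0.0518989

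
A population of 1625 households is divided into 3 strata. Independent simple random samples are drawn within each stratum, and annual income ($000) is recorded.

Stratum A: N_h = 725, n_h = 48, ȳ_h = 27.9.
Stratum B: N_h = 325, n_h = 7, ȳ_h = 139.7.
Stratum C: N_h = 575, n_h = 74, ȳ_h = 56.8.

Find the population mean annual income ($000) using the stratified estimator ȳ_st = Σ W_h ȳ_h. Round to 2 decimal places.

N = Σ N_h = 1625. Stratum weights W_h = N_h/N.
ȳ_st = (725·27.9 + 325·139.7 + 575·56.8) / 1625 = 60.4862

ȳ_st ≈ 60.49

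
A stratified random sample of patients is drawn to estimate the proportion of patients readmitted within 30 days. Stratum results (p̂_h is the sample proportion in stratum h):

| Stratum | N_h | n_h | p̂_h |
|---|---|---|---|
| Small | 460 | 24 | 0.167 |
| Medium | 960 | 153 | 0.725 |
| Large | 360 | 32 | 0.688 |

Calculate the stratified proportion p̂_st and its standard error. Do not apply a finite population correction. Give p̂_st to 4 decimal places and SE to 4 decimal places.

p̂_st ≈ 0.5733, SE ≈ 0.0327

N = 1780; stratum weights W_h = N_h/N.
p̂_st = Σ W_h p̂_h = (460·0.167 + 960·0.725 + 360·0.688)/1780 = 0.57331
V̂(p̂_st) = Σ W_h² p̂_h(1−p̂_h)/(n_h−1):
  stratum Small: (460/1780)²·0.167·0.833/23 = 0.000403933
  stratum Medium: (960/1780)²·0.725·0.275/152 = 0.000381531
  stratum Large: (360/1780)²·0.688·0.312/31 = 0.000283235
V̂(p̂_st) = 0.0010687; SE = √V̂ = 0.032691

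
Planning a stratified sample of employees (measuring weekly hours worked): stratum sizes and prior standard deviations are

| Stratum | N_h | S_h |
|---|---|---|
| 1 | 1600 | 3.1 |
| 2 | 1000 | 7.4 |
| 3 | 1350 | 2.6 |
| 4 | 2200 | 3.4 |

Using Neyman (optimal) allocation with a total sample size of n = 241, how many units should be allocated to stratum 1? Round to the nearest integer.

Neyman allocation: n_h = n · N_h S_h / Σ N_i S_i, with n = 241.
  stratum 1: N_h·S_h = 1600·3.1 = 4960.00
  stratum 2: N_h·S_h = 1000·7.4 = 7400.00
  stratum 3: N_h·S_h = 1350·2.6 = 3510.00
  stratum 4: N_h·S_h = 2200·3.4 = 7480.00
Σ N_h S_h = 23350.00
n for stratum 1 = 241·4960.00/23350.00 = 51.193 → 51

51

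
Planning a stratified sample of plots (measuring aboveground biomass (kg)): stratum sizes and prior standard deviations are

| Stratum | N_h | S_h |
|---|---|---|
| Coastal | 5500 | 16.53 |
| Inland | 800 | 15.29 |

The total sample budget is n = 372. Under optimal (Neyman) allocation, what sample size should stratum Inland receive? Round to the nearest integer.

Neyman allocation: n_h = n · N_h S_h / Σ N_i S_i, with n = 372.
  stratum Coastal: N_h·S_h = 5500·16.53 = 90915.00
  stratum Inland: N_h·S_h = 800·15.29 = 12232.00
Σ N_h S_h = 103147.00
n for stratum Inland = 372·12232.00/103147.00 = 44.115 → 44

44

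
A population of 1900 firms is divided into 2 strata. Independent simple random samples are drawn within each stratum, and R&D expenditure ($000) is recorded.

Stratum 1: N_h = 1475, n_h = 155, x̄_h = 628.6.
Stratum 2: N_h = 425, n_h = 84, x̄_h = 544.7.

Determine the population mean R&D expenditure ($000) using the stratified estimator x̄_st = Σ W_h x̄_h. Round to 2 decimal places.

N = Σ N_h = 1900. Stratum weights W_h = N_h/N.
x̄_st = (1475·628.6 + 425·544.7) / 1900 = 609.8329

x̄_st ≈ 609.83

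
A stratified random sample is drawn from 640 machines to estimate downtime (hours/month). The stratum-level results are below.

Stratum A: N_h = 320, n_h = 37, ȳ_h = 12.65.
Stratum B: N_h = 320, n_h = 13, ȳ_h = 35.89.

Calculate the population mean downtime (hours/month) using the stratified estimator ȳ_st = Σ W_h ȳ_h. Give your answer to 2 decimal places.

ȳ_st ≈ 24.27

N = Σ N_h = 640. Stratum weights W_h = N_h/N.
ȳ_st = (320·12.65 + 320·35.89) / 640 = 24.2700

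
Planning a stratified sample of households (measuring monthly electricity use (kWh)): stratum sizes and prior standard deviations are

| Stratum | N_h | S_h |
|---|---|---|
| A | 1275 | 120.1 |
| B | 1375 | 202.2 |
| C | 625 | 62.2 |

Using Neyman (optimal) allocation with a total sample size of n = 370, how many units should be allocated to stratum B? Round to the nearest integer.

Neyman allocation: n_h = n · N_h S_h / Σ N_i S_i, with n = 370.
  stratum A: N_h·S_h = 1275·120.1 = 153127.50
  stratum B: N_h·S_h = 1375·202.2 = 278025.00
  stratum C: N_h·S_h = 625·62.2 = 38875.00
Σ N_h S_h = 470027.50
n for stratum B = 370·278025.00/470027.50 = 218.858 → 219

219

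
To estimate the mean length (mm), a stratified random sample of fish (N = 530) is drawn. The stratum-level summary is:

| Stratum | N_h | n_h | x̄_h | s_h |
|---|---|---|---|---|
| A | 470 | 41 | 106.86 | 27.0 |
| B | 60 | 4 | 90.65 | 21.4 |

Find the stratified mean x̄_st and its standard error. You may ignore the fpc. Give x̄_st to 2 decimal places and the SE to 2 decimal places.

x̄_st = Σ W_h x̄_h = (470·106.86 + 60·90.65)/530 = 105.02491
V̂(x̄_st) = Σ W_h² s_h²/n_h, with W_h = N_h/N and N = 530:
  stratum A: (470/530)²·27.0²/41 = 13.9826
  stratum B: (60/530)²·21.4²/4 = 1.4673
V̂(x̄_st) = 15.4499
SE(x̄_st) = √15.4499 = 3.93063

x̄_st ≈ 105.02, SE ≈ 3.93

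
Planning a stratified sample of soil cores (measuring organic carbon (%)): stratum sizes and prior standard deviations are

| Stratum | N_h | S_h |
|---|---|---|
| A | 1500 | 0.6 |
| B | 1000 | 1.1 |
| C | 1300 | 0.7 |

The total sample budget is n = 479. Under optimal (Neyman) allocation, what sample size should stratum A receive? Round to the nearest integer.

Neyman allocation: n_h = n · N_h S_h / Σ N_i S_i, with n = 479.
  stratum A: N_h·S_h = 1500·0.6 = 900.00
  stratum B: N_h·S_h = 1000·1.1 = 1100.00
  stratum C: N_h·S_h = 1300·0.7 = 910.00
Σ N_h S_h = 2910.00
n for stratum A = 479·900.00/2910.00 = 148.144 → 148

148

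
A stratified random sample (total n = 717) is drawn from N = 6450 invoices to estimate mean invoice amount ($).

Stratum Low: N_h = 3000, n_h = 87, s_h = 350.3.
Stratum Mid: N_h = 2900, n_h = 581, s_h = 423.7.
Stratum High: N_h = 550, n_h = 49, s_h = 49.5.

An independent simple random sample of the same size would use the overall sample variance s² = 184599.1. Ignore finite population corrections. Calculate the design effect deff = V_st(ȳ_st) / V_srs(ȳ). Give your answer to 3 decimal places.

V̂(ȳ_st) = Σ W_h² s_h²/n_h, with W_h = N_h/N and N = 6450:
  stratum Low: (3000/6450)²·350.3²/87 = 305.129
  stratum Mid: (2900/6450)²·423.7²/581 = 62.4622
  stratum High: (550/6450)²·49.5²/49 = 0.363597
V_st = 367.955
V_srs = s²/n = 184599.1/717 = 257.46
deff = V_st / V_srs = 367.955/257.46 = 1.4292

deff ≈ 1.429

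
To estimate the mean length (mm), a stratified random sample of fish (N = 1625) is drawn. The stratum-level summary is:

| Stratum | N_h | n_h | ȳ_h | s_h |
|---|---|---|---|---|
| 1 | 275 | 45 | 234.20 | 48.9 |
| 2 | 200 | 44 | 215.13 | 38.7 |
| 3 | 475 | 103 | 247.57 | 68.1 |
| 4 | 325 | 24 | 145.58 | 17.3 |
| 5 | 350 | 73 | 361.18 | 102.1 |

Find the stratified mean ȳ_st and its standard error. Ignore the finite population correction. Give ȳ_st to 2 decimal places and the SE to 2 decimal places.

ȳ_st = Σ W_h ȳ_h = (275·234.20 + 200·215.13 + 475·247.57 + 325·145.58 + 350·361.18)/1625 = 245.38662
V̂(ȳ_st) = Σ W_h² s_h²/n_h, with W_h = N_h/N and N = 1625:
  stratum 1: (275/1625)²·48.9²/45 = 1.52182
  stratum 2: (200/1625)²·38.7²/44 = 0.515611
  stratum 3: (475/1625)²·68.1²/103 = 3.84714
  stratum 4: (325/1625)²·17.3²/24 = 0.498817
  stratum 5: (350/1625)²·102.1²/73 = 6.62457
V̂(ȳ_st) = 13.008
SE(ȳ_st) = √13.008 = 3.60665

ȳ_st ≈ 245.39, SE ≈ 3.61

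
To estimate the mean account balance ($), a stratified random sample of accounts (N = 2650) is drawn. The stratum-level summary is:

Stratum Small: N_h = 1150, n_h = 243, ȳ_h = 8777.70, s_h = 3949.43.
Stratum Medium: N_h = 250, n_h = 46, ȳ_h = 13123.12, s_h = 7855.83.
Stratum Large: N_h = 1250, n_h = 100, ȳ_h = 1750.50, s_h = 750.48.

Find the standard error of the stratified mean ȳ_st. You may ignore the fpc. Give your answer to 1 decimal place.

SE(ȳ_st) ≈ 159.0

V̂(ȳ_st) = Σ W_h² s_h²/n_h, with W_h = N_h/N and N = 2650:
  stratum Small: (1150/2650)²·3949.43²/243 = 12088.3
  stratum Medium: (250/2650)²·7855.83²/46 = 11940.3
  stratum Large: (1250/2650)²·750.48²/100 = 1253.16
V̂(ȳ_st) = 25281.8
SE(ȳ_st) = √25281.8 = 159.002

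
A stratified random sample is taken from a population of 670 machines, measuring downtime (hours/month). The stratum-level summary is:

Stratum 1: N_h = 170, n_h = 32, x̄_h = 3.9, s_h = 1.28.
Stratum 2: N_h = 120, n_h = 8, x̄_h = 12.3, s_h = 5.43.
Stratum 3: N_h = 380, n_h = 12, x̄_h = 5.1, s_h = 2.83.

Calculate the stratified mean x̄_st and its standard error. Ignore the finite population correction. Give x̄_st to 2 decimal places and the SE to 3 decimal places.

x̄_st ≈ 6.09, SE ≈ 0.580

x̄_st = Σ W_h x̄_h = (170·3.9 + 120·12.3 + 380·5.1)/670 = 6.08507
V̂(x̄_st) = Σ W_h² s_h²/n_h, with W_h = N_h/N and N = 670:
  stratum 1: (170/670)²·1.28²/32 = 0.00329624
  stratum 2: (120/670)²·5.43²/8 = 0.118229
  stratum 3: (380/670)²·2.83²/12 = 0.214689
V̂(x̄_st) = 0.336214
SE(x̄_st) = √0.336214 = 0.579839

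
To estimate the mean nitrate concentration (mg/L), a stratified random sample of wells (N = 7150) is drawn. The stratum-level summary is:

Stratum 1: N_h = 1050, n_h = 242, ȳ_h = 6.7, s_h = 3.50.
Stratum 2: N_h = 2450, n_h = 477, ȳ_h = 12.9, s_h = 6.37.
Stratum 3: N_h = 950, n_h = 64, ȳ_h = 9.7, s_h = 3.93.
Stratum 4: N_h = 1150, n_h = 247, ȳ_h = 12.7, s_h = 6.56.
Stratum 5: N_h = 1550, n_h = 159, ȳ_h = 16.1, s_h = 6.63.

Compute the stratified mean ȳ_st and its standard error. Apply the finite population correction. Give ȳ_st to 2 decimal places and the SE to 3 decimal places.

ȳ_st ≈ 12.23, SE ≈ 0.167

ȳ_st = Σ W_h ȳ_h = (1050·6.7 + 2450·12.9 + 950·9.7 + 1150·12.7 + 1550·16.1)/7150 = 12.22587
V̂(ȳ_st) = Σ W_h² (1 − n_h/N_h) s_h²/n_h, with W_h = N_h/N and N = 7150:
  stratum 1: (1050/7150)²·(1 − 242/1050)·3.50²/242 = 0.000840058
  stratum 2: (2450/7150)²·(1 − 477/2450)·6.37²/477 = 0.00804344
  stratum 3: (950/7150)²·(1 − 64/950)·3.93²/64 = 0.00397329
  stratum 4: (1150/7150)²·(1 − 247/1150)·6.56²/247 = 0.00353903
  stratum 5: (1550/7150)²·(1 − 159/1550)·6.63²/159 = 0.0116594
V̂(ȳ_st) = 0.0280552
SE(ȳ_st) = √0.0280552 = 0.167497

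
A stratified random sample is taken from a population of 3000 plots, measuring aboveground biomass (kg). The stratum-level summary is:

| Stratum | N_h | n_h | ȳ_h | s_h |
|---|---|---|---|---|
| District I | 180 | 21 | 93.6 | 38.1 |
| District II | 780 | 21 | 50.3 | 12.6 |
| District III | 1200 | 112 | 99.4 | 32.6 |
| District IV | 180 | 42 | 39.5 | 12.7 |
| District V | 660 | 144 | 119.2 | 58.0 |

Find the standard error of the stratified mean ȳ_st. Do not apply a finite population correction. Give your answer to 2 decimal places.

SE(ȳ_st) ≈ 1.85

V̂(ȳ_st) = Σ W_h² s_h²/n_h, with W_h = N_h/N and N = 3000:
  stratum District I: (180/3000)²·38.1²/21 = 0.248847
  stratum District II: (780/3000)²·12.6²/21 = 0.511056
  stratum District III: (1200/3000)²·32.6²/112 = 1.51823
  stratum District IV: (180/3000)²·12.7²/42 = 0.0138249
  stratum District V: (660/3000)²·58.0²/144 = 1.13068
V̂(ȳ_st) = 3.42263
SE(ȳ_st) = √3.42263 = 1.85004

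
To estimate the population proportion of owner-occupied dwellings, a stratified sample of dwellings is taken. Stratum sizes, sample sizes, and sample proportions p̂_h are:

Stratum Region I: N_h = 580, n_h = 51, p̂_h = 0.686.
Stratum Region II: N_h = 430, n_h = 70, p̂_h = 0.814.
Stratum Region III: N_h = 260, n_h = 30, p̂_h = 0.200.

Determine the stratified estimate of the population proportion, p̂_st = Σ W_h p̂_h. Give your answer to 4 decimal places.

p̂_st ≈ 0.6298

N = 1270; stratum weights W_h = N_h/N.
p̂_st = Σ W_h p̂_h = (580·0.686 + 430·0.814 + 260·0.200)/1270 = 0.62984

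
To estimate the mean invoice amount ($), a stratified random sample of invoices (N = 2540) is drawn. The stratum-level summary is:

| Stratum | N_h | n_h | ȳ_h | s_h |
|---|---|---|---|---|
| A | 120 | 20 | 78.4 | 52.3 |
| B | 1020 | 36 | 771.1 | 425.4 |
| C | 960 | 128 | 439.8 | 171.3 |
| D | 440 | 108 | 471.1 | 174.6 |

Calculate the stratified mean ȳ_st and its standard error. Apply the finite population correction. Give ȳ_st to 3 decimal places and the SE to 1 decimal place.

ȳ_st ≈ 561.190, SE ≈ 28.6

ȳ_st = Σ W_h ȳ_h = (120·78.4 + 1020·771.1 + 960·439.8 + 440·471.1)/2540 = 561.18976
V̂(ȳ_st) = Σ W_h² (1 − n_h/N_h) s_h²/n_h, with W_h = N_h/N and N = 2540:
  stratum A: (120/2540)²·(1 − 20/120)·52.3²/20 = 0.254382
  stratum B: (1020/2540)²·(1 − 36/1020)·425.4²/36 = 782.024
  stratum C: (960/2540)²·(1 − 128/960)·171.3²/128 = 28.3813
  stratum D: (440/2540)²·(1 − 108/440)·174.6²/108 = 6.39128
V̂(ȳ_st) = 817.051
SE(ȳ_st) = √817.051 = 28.5841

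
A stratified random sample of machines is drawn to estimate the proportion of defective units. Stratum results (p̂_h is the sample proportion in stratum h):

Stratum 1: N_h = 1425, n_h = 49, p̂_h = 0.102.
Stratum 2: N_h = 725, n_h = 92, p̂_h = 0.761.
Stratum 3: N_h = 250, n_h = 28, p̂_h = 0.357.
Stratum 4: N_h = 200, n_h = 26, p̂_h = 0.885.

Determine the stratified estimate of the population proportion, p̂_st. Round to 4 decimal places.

p̂_st ≈ 0.3705

N = 2600; stratum weights W_h = N_h/N.
p̂_st = Σ W_h p̂_h = (1425·0.102 + 725·0.761 + 250·0.357 + 200·0.885)/2600 = 0.37051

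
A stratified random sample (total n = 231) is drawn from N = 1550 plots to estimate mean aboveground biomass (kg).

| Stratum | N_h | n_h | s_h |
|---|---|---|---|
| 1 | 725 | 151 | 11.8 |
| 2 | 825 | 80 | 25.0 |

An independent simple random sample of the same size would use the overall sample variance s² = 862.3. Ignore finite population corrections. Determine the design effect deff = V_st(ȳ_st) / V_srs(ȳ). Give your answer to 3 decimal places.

deff ≈ 0.647

V̂(ȳ_st) = Σ W_h² s_h²/n_h, with W_h = N_h/N and N = 1550:
  stratum 1: (725/1550)²·11.8²/151 = 0.201744
  stratum 2: (825/1550)²·25.0²/80 = 2.21327
V_st = 2.41501
V_srs = s²/n = 862.3/231 = 3.7329
deff = V_st / V_srs = 2.41501/3.7329 = 0.6470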